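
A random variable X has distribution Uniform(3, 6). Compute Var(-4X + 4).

For X ~ Uniform(3, 6):
Var(X) = \frac{3}{4}
Var(-4X + 4) = (-4)² × Var(X) = 16 × \frac{3}{4} = 12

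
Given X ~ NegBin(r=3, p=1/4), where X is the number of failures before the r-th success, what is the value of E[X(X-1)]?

E[X(X-1)] = E[X² - X] = E[X²] - E[X]
E[X] = 9
E[X²] = Var(X) + (E[X])² = 36 + (9)² = 117
E[X(X-1)] = 117 - 9 = 108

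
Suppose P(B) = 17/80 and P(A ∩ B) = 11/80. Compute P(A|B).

P(A|B) = P(A ∩ B) / P(B)
= (11/80) / (17/80)
= 11/17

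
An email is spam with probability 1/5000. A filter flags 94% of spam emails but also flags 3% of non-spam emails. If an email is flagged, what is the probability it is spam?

Let D = the rare event, + = positive/flagged.
P(D) = 1/5000
P(+|D) = 94/100 = 47/50
P(+|D') = 3/100
P(+) = P(+|D)P(D) + P(+|D')P(D')
     = \frac{47}{50} × \frac{1}{5000} + \frac{3}{100} × \frac{4999}{5000}
     = \frac{15091}{500000}
P(D|+) = P(+|D)P(D)/P(+) = \frac{94}{15091}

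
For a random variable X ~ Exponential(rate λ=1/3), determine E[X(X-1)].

E[X(X-1)] = E[X² - X] = E[X²] - E[X]
E[X] = 3
E[X²] = Var(X) + (E[X])² = 9 + (3)² = 18
E[X(X-1)] = 18 - 3 = 15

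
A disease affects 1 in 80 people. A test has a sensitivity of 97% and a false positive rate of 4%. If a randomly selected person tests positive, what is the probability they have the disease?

Let D = the rare event, + = positive/flagged.
P(D) = 1/80
P(+|D) = 97/100
P(+|D') = 4/100 = 1/25
P(+) = P(+|D)P(D) + P(+|D')P(D')
     = \frac{97}{100} × \frac{1}{80} + \frac{1}{25} × \frac{79}{80}
     = \frac{413}{8000}
P(D|+) = P(+|D)P(D)/P(+) = \frac{97}{413}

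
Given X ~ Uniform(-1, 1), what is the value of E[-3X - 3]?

For X ~ Uniform(-1, 1):
E[X] = 0
E[-3X - 3] = -3 × E[X] - 3 = -3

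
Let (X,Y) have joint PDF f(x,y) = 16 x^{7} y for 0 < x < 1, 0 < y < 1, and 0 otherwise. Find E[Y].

E[Y] = ∫_0^1 ∫_0^1 y × f(x,y) dx dy
= \frac{2}{3}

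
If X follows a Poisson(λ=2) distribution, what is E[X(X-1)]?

E[X(X-1)] = E[X² - X] = E[X²] - E[X]
E[X] = 2
E[X²] = Var(X) + (E[X])² = 2 + (2)² = 6
E[X(X-1)] = 6 - 2 = 4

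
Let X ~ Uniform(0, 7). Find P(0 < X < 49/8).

P(0 < X < 49/8) = ∫_{0}^{49/8} f(x) dx
where f(x) = \frac{1}{7}
= \frac{7}{8}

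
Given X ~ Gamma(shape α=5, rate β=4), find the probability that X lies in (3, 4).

P(3 < X < 4) = ∫_{3}^{4} f(x) dx
where f(x) = \frac{128 x^{4} e^{- 4 x}}{3}
= \frac{-10675 + 3711 e^{4}}{3 e^{16}}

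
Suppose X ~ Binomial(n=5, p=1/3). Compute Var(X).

For X ~ Binomial(n=5, p=1/3):
Var(X) = \frac{10}{9}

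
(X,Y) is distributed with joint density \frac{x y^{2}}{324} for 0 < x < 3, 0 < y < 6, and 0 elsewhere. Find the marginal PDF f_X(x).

f_X(x) = ∫_0^6 f(x,y) dy
= ∫_0^6 \frac{x y^{2}}{324} dy
= \frac{2 x}{9} for 0 < x < 3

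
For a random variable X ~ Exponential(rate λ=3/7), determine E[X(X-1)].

E[X(X-1)] = E[X² - X] = E[X²] - E[X]
E[X] = \frac{7}{3}
E[X²] = Var(X) + (E[X])² = \frac{49}{9} + (\frac{7}{3})² = \frac{98}{9}
E[X(X-1)] = \frac{98}{9} - \frac{7}{3} = \frac{77}{9}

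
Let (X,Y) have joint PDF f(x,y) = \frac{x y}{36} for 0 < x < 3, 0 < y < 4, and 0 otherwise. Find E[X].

f_X(x) = ∫_0^4 \frac{x y}{36} dy = \frac{2 x}{9}
E[X] = ∫_0^3 x × (\frac{2 x}{9}) dx = 2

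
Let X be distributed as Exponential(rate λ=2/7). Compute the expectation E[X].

For X ~ Exponential(rate λ=2/7), the expected value is:
E[X] = \frac{7}{2}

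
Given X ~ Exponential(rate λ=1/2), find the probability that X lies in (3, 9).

P(3 < X < 9) = ∫_{3}^{9} f(x) dx
where f(x) = \frac{e^{- \frac{x}{2}}}{2}
= - \frac{1 - e^{3}}{e^{\frac{9}{2}}}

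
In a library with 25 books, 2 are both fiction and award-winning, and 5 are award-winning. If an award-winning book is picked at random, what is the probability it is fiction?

P(A ∩ B) = 2/25
P(B) = 5/25 = 1/5
P(A|B) = P(A ∩ B) / P(B) = (2/25) / (1/5) = 2/5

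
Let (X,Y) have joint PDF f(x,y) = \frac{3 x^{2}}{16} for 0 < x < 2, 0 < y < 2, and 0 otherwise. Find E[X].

f_X(x) = ∫_0^2 \frac{3 x^{2}}{16} dy = \frac{3 x^{2}}{8}
E[X] = ∫_0^2 x × (\frac{3 x^{2}}{8}) dx = \frac{3}{2}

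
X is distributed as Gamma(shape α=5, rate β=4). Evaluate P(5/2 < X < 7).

P(5/2 < X < 7) = ∫_{5/2}^{7} f(x) dx
where f(x) = \frac{128 x^{4} e^{- 4 x}}{3}
= \frac{-89071 + 1933 e^{18}}{3 e^{28}}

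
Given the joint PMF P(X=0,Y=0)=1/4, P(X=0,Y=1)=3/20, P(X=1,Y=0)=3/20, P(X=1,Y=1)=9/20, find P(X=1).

P(X=1) = P(X=1,Y=0) + P(X=1,Y=1)
= 3/20 + 9/20
= 3/5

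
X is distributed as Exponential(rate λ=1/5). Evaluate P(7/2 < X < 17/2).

P(7/2 < X < 17/2) = ∫_{7/2}^{17/2} f(x) dx
where f(x) = \frac{e^{- \frac{x}{5}}}{5}
= - \frac{1 - e}{e^{\frac{17}{10}}}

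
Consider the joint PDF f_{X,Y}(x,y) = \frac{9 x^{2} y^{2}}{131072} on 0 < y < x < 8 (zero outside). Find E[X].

f_X(x) = ∫_0^x \frac{9 x^{2} y^{2}}{131072} dy = \frac{3 x^{5}}{131072}
E[X] = ∫_0^8 x × (\frac{3 x^{5}}{131072}) dx = \frac{48}{7}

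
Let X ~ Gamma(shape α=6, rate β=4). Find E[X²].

Using the identity E[X²] = Var(X) + (E[X])²:
E[X] = \frac{3}{2}
Var(X) = \frac{3}{8}
E[X²] = \frac{3}{8} + (\frac{3}{2})²
= \frac{21}{8}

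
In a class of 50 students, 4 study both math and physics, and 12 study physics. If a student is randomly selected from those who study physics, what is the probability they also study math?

P(A ∩ B) = 4/50 = 2/25
P(B) = 12/50 = 6/25
P(A|B) = P(A ∩ B) / P(B) = (2/25) / (6/25) = 1/3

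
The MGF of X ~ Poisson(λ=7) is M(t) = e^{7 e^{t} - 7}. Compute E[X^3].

To find E[X^3], compute M^(3)(0):
M^(1)(t) = 7 e^{t} e^{7 e^{t} - 7}
M^(2)(t) = 49 e^{2 t} e^{7 e^{t} - 7} + 7 e^{t} e^{7 e^{t} - 7}
M^(3)(t) = 343 e^{3 t} e^{7 e^{t} - 7} + 147 e^{2 t} e^{7 e^{t} - 7} + 7 e^{t} e^{7 e^{t} - 7}
M^(3)(0) = 497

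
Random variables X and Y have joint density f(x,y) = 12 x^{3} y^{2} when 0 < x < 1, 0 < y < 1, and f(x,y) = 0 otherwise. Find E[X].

E[X] = ∫_0^1 ∫_0^1 x × f(x,y) dy dx
= ∫_0^1 ∫_0^1 x × (12 x^{3} y^{2}) dy dx
= \frac{4}{5}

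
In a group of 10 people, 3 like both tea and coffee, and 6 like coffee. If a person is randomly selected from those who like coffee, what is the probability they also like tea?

P(A ∩ B) = 3/10
P(B) = 6/10 = 3/5
P(A|B) = P(A ∩ B) / P(B) = (3/10) / (3/5) = 1/2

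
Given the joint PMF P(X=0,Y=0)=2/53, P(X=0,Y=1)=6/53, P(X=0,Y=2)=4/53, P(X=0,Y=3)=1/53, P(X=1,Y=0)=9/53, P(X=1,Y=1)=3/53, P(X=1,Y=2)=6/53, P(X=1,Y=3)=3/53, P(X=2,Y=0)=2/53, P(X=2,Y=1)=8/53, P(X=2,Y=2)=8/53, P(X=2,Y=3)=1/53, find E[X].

First find marginal of X:
P(X=0) = 13/53
P(X=1) = 21/53
P(X=2) = 19/53
E[X] = 0 × 13/53 + 1 × 21/53 + 2 × 19/53 = 59/53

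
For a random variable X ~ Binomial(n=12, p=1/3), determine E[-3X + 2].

For X ~ Binomial(n=12, p=1/3):
E[X] = 4
E[-3X + 2] = -3 × E[X] + 2 = -10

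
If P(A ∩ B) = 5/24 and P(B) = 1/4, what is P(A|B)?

P(A|B) = P(A ∩ B) / P(B)
= (5/24) / (1/4)
= 5/6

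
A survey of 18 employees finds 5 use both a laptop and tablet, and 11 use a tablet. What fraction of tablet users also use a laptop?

P(A ∩ B) = 5/18
P(B) = 11/18
P(A|B) = P(A ∩ B) / P(B) = (5/18) / (11/18) = 5/11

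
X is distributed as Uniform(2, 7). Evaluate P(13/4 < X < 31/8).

P(13/4 < X < 31/8) = ∫_{13/4}^{31/8} f(x) dx
where f(x) = \frac{1}{5}
= \frac{1}{8}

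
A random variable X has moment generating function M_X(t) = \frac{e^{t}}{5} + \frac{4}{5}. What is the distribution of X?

The MGF M(t) = \frac{e^{t}}{5} + \frac{4}{5} is the standard form for the Bernoulli distribution.
Comparing with the known MGF formula identifies: Bernoulli(p=1/5)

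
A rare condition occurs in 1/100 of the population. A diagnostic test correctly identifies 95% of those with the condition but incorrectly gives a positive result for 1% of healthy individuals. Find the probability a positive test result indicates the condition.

Let D = the rare event, + = positive/flagged.
P(D) = 1/100
P(+|D) = 95/100 = 19/20
P(+|D') = 1/100
P(+) = P(+|D)P(D) + P(+|D')P(D')
     = \frac{19}{20} × \frac{1}{100} + \frac{1}{100} × \frac{99}{100}
     = \frac{97}{5000}
P(D|+) = P(+|D)P(D)/P(+) = \frac{95}{194}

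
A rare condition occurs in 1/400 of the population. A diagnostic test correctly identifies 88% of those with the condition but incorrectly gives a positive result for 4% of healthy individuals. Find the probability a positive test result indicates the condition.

Let D = the rare event, + = positive/flagged.
P(D) = 1/400
P(+|D) = 88/100 = 22/25
P(+|D') = 4/100 = 1/25
P(+) = P(+|D)P(D) + P(+|D')P(D')
     = \frac{22}{25} × \frac{1}{400} + \frac{1}{25} × \frac{399}{400}
     = \frac{421}{10000}
P(D|+) = P(+|D)P(D)/P(+) = \frac{22}{421}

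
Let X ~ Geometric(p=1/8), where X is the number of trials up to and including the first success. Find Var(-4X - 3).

For X ~ Geometric(p=1/8), where X is the number of trials up to and including the first success:
Var(X) = 56
Var(-4X - 3) = (-4)² × Var(X) = 16 × 56 = 896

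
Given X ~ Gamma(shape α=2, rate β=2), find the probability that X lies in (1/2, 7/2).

P(1/2 < X < 7/2) = ∫_{1/2}^{7/2} f(x) dx
where f(x) = 4 x e^{- 2 x}
= \frac{2 \left(-4 + e^{6}\right)}{e^{7}}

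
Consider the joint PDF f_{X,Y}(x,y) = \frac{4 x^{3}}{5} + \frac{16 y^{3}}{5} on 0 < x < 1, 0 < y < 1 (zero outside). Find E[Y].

E[Y] = ∫_0^1 ∫_0^1 y × f(x,y) dx dy
= \frac{37}{50}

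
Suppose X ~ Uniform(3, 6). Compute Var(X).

For X ~ Uniform(3, 6):
Var(X) = \frac{3}{4}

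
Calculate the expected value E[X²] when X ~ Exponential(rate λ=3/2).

Using the identity E[X²] = Var(X) + (E[X])²:
E[X] = \frac{2}{3}
Var(X) = \frac{4}{9}
E[X²] = \frac{4}{9} + (\frac{2}{3})²
= \frac{8}{9}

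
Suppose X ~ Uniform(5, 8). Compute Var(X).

For X ~ Uniform(5, 8):
Var(X) = \frac{3}{4}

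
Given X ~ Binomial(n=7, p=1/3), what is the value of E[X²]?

Using the identity E[X²] = Var(X) + (E[X])²:
E[X] = \frac{7}{3}
Var(X) = \frac{14}{9}
E[X²] = \frac{14}{9} + (\frac{7}{3})²
= 7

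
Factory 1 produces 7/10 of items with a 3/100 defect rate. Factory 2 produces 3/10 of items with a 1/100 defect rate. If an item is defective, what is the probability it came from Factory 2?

Using Bayes' theorem:
P(F1) = 7/10, P(D|F1) = 3/100
P(F2) = 3/10, P(D|F2) = 1/100
P(D) = P(D|F1)P(F1) + P(D|F2)P(F2)
     = \frac{3}{125}
P(F2|D) = P(D|F2)P(F2) / P(D)
= \frac{1}{8}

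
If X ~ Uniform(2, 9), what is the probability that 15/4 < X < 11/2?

P(15/4 < X < 11/2) = ∫_{15/4}^{11/2} f(x) dx
where f(x) = \frac{1}{7}
= \frac{1}{4}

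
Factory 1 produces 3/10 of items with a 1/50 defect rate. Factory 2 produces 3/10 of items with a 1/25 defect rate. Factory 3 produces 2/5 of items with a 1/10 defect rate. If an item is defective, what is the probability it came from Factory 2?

Using Bayes' theorem:
P(F1) = 3/10, P(D|F1) = 1/50
P(F2) = 3/10, P(D|F2) = 1/25
P(F3) = 2/5, P(D|F3) = 1/10
P(D) = P(D|F1)P(F1) + P(D|F2)P(F2) + P(D|F3)P(F3)
     = \frac{29}{500}
P(F2|D) = P(D|F2)P(F2) / P(D)
= \frac{6}{29}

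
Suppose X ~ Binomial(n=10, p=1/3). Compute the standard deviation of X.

For X ~ Binomial(n=10, p=1/3):
Var(X) = \frac{20}{9}
SD(X) = √(Var(X)) = √(\frac{20}{9}) = \frac{2 \sqrt{5}}{3}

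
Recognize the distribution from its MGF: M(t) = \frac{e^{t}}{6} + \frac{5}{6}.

The MGF M(t) = \frac{e^{t}}{6} + \frac{5}{6} is the standard form for the Bernoulli distribution.
Comparing with the known MGF formula identifies: Bernoulli(p=1/6)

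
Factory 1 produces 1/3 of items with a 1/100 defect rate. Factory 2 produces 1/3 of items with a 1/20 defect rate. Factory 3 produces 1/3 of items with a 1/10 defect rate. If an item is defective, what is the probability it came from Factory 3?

Using Bayes' theorem:
P(F1) = 1/3, P(D|F1) = 1/100
P(F2) = 1/3, P(D|F2) = 1/20
P(F3) = 1/3, P(D|F3) = 1/10
P(D) = P(D|F1)P(F1) + P(D|F2)P(F2) + P(D|F3)P(F3)
     = \frac{4}{75}
P(F3|D) = P(D|F3)P(F3) / P(D)
= \frac{5}{8}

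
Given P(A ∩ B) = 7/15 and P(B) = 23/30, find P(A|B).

P(A|B) = P(A ∩ B) / P(B)
= (7/15) / (23/30)
= 14/23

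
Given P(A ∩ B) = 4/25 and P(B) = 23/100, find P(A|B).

P(A|B) = P(A ∩ B) / P(B)
= (4/25) / (23/100)
= 16/23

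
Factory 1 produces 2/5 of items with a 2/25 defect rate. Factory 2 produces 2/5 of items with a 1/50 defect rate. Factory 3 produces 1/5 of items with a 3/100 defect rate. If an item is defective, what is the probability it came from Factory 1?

Using Bayes' theorem:
P(F1) = 2/5, P(D|F1) = 2/25
P(F2) = 2/5, P(D|F2) = 1/50
P(F3) = 1/5, P(D|F3) = 3/100
P(D) = P(D|F1)P(F1) + P(D|F2)P(F2) + P(D|F3)P(F3)
     = \frac{23}{500}
P(F1|D) = P(D|F1)P(F1) / P(D)
= \frac{16}{23}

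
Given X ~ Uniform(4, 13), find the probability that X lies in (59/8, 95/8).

P(59/8 < X < 95/8) = ∫_{59/8}^{95/8} f(x) dx
where f(x) = \frac{1}{9}
= \frac{1}{2}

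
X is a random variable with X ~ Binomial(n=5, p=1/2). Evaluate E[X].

For X ~ Binomial(n=5, p=1/2), the expected value is:
E[X] = \frac{5}{2}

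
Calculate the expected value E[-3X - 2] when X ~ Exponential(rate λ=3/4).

For X ~ Exponential(rate λ=3/4):
E[X] = \frac{4}{3}
E[-3X - 2] = -3 × E[X] - 2 = -6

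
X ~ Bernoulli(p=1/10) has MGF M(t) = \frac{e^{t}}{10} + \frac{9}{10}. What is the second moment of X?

To find E[X^2], compute M^(2)(0):
M^(1)(t) = \frac{e^{t}}{10}
M^(2)(t) = \frac{e^{t}}{10}
M^(2)(0) = \frac{1}{10}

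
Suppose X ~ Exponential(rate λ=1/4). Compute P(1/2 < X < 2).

P(1/2 < X < 2) = ∫_{1/2}^{2} f(x) dx
where f(x) = \frac{e^{- \frac{x}{4}}}{4}
= - \frac{1}{e^{\frac{1}{2}}} + e^{- \frac{1}{8}}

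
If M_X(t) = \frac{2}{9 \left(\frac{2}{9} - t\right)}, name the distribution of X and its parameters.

The MGF M(t) = \frac{2}{9 \left(\frac{2}{9} - t\right)} is the standard form for the Exponential distribution.
Comparing with the known MGF formula identifies: Exponential(rate λ=2/9)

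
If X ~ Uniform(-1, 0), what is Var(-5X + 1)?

For X ~ Uniform(-1, 0):
Var(X) = \frac{1}{12}
Var(-5X + 1) = (-5)² × Var(X) = 25 × \frac{1}{12} = \frac{25}{12}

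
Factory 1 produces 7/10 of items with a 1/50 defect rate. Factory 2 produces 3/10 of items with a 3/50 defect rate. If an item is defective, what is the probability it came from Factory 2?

Using Bayes' theorem:
P(F1) = 7/10, P(D|F1) = 1/50
P(F2) = 3/10, P(D|F2) = 3/50
P(D) = P(D|F1)P(F1) + P(D|F2)P(F2)
     = \frac{4}{125}
P(F2|D) = P(D|F2)P(F2) / P(D)
= \frac{9}{16}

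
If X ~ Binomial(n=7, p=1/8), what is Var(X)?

For X ~ Binomial(n=7, p=1/8):
Var(X) = \frac{49}{64}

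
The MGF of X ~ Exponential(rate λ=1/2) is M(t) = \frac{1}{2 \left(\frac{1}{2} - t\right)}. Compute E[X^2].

To find E[X^2], compute M^(2)(0):
M^(1)(t) = \frac{1}{2 \left(\frac{1}{2} - t\right)^{2}}
M^(2)(t) = \frac{1}{\left(\frac{1}{2} - t\right)^{3}}
M^(2)(0) = 8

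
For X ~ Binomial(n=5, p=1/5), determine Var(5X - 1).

For X ~ Binomial(n=5, p=1/5):
Var(X) = \frac{4}{5}
Var(5X - 1) = (5)² × Var(X) = 25 × \frac{4}{5} = 20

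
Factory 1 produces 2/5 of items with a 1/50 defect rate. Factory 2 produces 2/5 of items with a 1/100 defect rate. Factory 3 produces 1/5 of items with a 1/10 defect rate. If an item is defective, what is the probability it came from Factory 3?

Using Bayes' theorem:
P(F1) = 2/5, P(D|F1) = 1/50
P(F2) = 2/5, P(D|F2) = 1/100
P(F3) = 1/5, P(D|F3) = 1/10
P(D) = P(D|F1)P(F1) + P(D|F2)P(F2) + P(D|F3)P(F3)
     = \frac{4}{125}
P(F3|D) = P(D|F3)P(F3) / P(D)
= \frac{5}{8}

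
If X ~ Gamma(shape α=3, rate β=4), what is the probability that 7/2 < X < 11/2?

P(7/2 < X < 11/2) = ∫_{7/2}^{11/2} f(x) dx
where f(x) = 32 x^{2} e^{- 4 x}
= \frac{-265 + 113 e^{8}}{e^{22}}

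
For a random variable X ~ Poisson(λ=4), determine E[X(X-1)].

E[X(X-1)] = E[X² - X] = E[X²] - E[X]
E[X] = 4
E[X²] = Var(X) + (E[X])² = 4 + (4)² = 20
E[X(X-1)] = 20 - 4 = 16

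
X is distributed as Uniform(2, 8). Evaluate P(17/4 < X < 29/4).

P(17/4 < X < 29/4) = ∫_{17/4}^{29/4} f(x) dx
where f(x) = \frac{1}{6}
= \frac{1}{2}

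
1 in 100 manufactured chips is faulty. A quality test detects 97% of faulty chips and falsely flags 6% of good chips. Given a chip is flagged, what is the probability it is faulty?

Let D = the rare event, + = positive/flagged.
P(D) = 1/100
P(+|D) = 97/100
P(+|D') = 6/100 = 3/50
P(+) = P(+|D)P(D) + P(+|D')P(D')
     = \frac{97}{100} × \frac{1}{100} + \frac{3}{50} × \frac{99}{100}
     = \frac{691}{10000}
P(D|+) = P(+|D)P(D)/P(+) = \frac{97}{691}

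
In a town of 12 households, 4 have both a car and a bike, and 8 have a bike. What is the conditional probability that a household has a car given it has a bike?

P(A ∩ B) = 4/12 = 1/3
P(B) = 8/12 = 2/3
P(A|B) = P(A ∩ B) / P(B) = (1/3) / (2/3) = 1/2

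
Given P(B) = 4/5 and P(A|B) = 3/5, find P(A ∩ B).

By definition, P(A|B) = P(A ∩ B) / P(B)
So P(A ∩ B) = P(A|B) × P(B)
= 3/5 × 4/5
= 12/25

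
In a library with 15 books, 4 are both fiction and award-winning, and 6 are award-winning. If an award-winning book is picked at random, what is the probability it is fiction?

P(A ∩ B) = 4/15
P(B) = 6/15 = 2/5
P(A|B) = P(A ∩ B) / P(B) = (4/15) / (2/5) = 2/3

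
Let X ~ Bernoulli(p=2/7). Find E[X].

For X ~ Bernoulli(p=2/7), the expected value is:
E[X] = \frac{2}{7}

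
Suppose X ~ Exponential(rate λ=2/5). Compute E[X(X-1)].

E[X(X-1)] = E[X² - X] = E[X²] - E[X]
E[X] = \frac{5}{2}
E[X²] = Var(X) + (E[X])² = \frac{25}{4} + (\frac{5}{2})² = \frac{25}{2}
E[X(X-1)] = \frac{25}{2} - \frac{5}{2} = 10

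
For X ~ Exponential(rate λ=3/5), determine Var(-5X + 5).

For X ~ Exponential(rate λ=3/5):
Var(X) = \frac{25}{9}
Var(-5X + 5) = (-5)² × Var(X) = 25 × \frac{25}{9} = \frac{625}{9}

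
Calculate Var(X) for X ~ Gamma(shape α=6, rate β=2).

For X ~ Gamma(shape α=6, rate β=2):
Var(X) = \frac{3}{2}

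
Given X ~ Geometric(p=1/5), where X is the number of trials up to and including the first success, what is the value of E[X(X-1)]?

E[X(X-1)] = E[X² - X] = E[X²] - E[X]
E[X] = 5
E[X²] = Var(X) + (E[X])² = 20 + (5)² = 45
E[X(X-1)] = 45 - 5 = 40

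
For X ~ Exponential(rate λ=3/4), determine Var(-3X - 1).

For X ~ Exponential(rate λ=3/4):
Var(X) = \frac{16}{9}
Var(-3X - 1) = (-3)² × Var(X) = 9 × \frac{16}{9} = 16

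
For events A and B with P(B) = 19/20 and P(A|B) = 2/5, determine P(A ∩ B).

By definition, P(A|B) = P(A ∩ B) / P(B)
So P(A ∩ B) = P(A|B) × P(B)
= 2/5 × 19/20
= 19/50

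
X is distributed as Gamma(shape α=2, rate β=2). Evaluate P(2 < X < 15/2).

P(2 < X < 15/2) = ∫_{2}^{15/2} f(x) dx
where f(x) = 4 x e^{- 2 x}
= \frac{-16 + 5 e^{11}}{e^{15}}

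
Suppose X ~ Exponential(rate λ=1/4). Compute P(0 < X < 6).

P(0 < X < 6) = ∫_{0}^{6} f(x) dx
where f(x) = \frac{e^{- \frac{x}{4}}}{4}
= 1 - e^{- \frac{3}{2}}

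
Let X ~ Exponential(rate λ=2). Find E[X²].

Using the identity E[X²] = Var(X) + (E[X])²:
E[X] = \frac{1}{2}
Var(X) = \frac{1}{4}
E[X²] = \frac{1}{4} + (\frac{1}{2})²
= \frac{1}{2}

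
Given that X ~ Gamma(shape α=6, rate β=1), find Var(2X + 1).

For X ~ Gamma(shape α=6, rate β=1):
Var(X) = 6
Var(2X + 1) = (2)² × Var(X) = 4 × 6 = 24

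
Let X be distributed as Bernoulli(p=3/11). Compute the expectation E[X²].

Using the identity E[X²] = Var(X) + (E[X])²:
E[X] = \frac{3}{11}
Var(X) = \frac{24}{121}
E[X²] = \frac{24}{121} + (\frac{3}{11})²
= \frac{3}{11}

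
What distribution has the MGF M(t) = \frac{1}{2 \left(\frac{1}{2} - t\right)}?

The MGF M(t) = \frac{1}{2 \left(\frac{1}{2} - t\right)} is the standard form for the Exponential distribution.
Comparing with the known MGF formula identifies: Exponential(rate λ=1/2)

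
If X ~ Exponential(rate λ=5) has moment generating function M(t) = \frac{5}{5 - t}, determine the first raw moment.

To find E[X], compute M^(1)(0):
M^(1)(t) = \frac{5}{\left(5 - t\right)^{2}}
M^(1)(0) = \frac{1}{5}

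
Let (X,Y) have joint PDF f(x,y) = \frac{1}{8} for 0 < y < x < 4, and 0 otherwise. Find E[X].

f_X(x) = ∫_0^x \frac{1}{8} dy = \frac{x}{8}
E[X] = ∫_0^4 x × (\frac{x}{8}) dx = \frac{8}{3}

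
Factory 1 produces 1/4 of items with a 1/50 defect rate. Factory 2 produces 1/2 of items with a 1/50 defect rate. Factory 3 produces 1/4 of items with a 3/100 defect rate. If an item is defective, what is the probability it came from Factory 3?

Using Bayes' theorem:
P(F1) = 1/4, P(D|F1) = 1/50
P(F2) = 1/2, P(D|F2) = 1/50
P(F3) = 1/4, P(D|F3) = 3/100
P(D) = P(D|F1)P(F1) + P(D|F2)P(F2) + P(D|F3)P(F3)
     = \frac{9}{400}
P(F3|D) = P(D|F3)P(F3) / P(D)
= \frac{1}{3}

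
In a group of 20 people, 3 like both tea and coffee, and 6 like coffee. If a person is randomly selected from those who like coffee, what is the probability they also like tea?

P(A ∩ B) = 3/20
P(B) = 6/20 = 3/10
P(A|B) = P(A ∩ B) / P(B) = (3/20) / (3/10) = 1/2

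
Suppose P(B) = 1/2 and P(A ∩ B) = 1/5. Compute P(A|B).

P(A|B) = P(A ∩ B) / P(B)
= (1/5) / (1/2)
= 2/5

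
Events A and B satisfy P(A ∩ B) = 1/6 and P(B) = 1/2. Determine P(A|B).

P(A|B) = P(A ∩ B) / P(B)
= (1/6) / (1/2)
= 1/3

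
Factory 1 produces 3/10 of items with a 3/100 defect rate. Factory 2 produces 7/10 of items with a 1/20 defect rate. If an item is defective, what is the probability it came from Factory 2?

Using Bayes' theorem:
P(F1) = 3/10, P(D|F1) = 3/100
P(F2) = 7/10, P(D|F2) = 1/20
P(D) = P(D|F1)P(F1) + P(D|F2)P(F2)
     = \frac{11}{250}
P(F2|D) = P(D|F2)P(F2) / P(D)
= \frac{35}{44}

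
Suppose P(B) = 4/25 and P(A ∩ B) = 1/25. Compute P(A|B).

P(A|B) = P(A ∩ B) / P(B)
= (1/25) / (4/25)
= 1/4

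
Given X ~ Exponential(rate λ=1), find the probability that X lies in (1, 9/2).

P(1 < X < 9/2) = ∫_{1}^{9/2} f(x) dx
where f(x) = e^{- x}
= - \frac{1}{e^{\frac{9}{2}}} + e^{-1}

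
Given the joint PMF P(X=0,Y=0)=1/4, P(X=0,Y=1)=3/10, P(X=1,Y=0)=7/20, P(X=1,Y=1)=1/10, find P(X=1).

P(X=1) = P(X=1,Y=0) + P(X=1,Y=1)
= 7/20 + 1/10
= 9/20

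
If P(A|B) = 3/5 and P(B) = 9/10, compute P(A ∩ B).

By definition, P(A|B) = P(A ∩ B) / P(B)
So P(A ∩ B) = P(A|B) × P(B)
= 3/5 × 9/10
= 27/50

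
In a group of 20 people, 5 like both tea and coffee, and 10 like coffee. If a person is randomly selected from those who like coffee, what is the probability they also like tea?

P(A ∩ B) = 5/20 = 1/4
P(B) = 10/20 = 1/2
P(A|B) = P(A ∩ B) / P(B) = (1/4) / (1/2) = 1/2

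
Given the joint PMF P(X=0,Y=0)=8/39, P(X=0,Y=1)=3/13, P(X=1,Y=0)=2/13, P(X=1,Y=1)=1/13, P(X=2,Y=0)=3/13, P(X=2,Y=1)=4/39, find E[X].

First find marginal of X:
P(X=0) = 17/39
P(X=1) = 3/13
P(X=2) = 1/3
E[X] = 0 × 17/39 + 1 × 3/13 + 2 × 1/3 = 35/39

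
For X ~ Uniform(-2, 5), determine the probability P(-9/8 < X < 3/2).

P(-9/8 < X < 3/2) = ∫_{-9/8}^{3/2} f(x) dx
where f(x) = \frac{1}{7}
= \frac{3}{8}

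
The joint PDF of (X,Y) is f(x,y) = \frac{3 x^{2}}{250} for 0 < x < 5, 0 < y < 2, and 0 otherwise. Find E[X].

f_X(x) = ∫_0^2 \frac{3 x^{2}}{250} dy = \frac{3 x^{2}}{125}
E[X] = ∫_0^5 x × (\frac{3 x^{2}}{125}) dx = \frac{15}{4}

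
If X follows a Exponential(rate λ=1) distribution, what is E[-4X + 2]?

For X ~ Exponential(rate λ=1):
E[X] = 1
E[-4X + 2] = -4 × E[X] + 2 = -2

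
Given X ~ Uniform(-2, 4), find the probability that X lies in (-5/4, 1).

P(-5/4 < X < 1) = ∫_{-5/4}^{1} f(x) dx
where f(x) = \frac{1}{6}
= \frac{3}{8}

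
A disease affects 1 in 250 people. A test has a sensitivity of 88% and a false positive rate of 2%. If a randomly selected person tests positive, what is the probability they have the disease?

Let D = the rare event, + = positive/flagged.
P(D) = 1/250
P(+|D) = 88/100 = 22/25
P(+|D') = 2/100 = 1/50
P(+) = P(+|D)P(D) + P(+|D')P(D')
     = \frac{22}{25} × \frac{1}{250} + \frac{1}{50} × \frac{249}{250}
     = \frac{293}{12500}
P(D|+) = P(+|D)P(D)/P(+) = \frac{44}{293}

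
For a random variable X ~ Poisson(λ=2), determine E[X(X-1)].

E[X(X-1)] = E[X² - X] = E[X²] - E[X]
E[X] = 2
E[X²] = Var(X) + (E[X])² = 2 + (2)² = 6
E[X(X-1)] = 6 - 2 = 4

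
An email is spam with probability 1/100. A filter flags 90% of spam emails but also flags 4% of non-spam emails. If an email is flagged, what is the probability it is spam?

Let D = the rare event, + = positive/flagged.
P(D) = 1/100
P(+|D) = 90/100 = 9/10
P(+|D') = 4/100 = 1/25
P(+) = P(+|D)P(D) + P(+|D')P(D')
     = \frac{9}{10} × \frac{1}{100} + \frac{1}{25} × \frac{99}{100}
     = \frac{243}{5000}
P(D|+) = P(+|D)P(D)/P(+) = \frac{5}{27}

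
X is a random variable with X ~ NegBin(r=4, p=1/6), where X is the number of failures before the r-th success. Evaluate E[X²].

Using the identity E[X²] = Var(X) + (E[X])²:
E[X] = 20
Var(X) = 120
E[X²] = 120 + (20)²
= 520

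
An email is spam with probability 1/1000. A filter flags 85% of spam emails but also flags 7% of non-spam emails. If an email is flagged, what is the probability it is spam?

Let D = the rare event, + = positive/flagged.
P(D) = 1/1000
P(+|D) = 85/100 = 17/20
P(+|D') = 7/100
P(+) = P(+|D)P(D) + P(+|D')P(D')
     = \frac{17}{20} × \frac{1}{1000} + \frac{7}{100} × \frac{999}{1000}
     = \frac{3539}{50000}
P(D|+) = P(+|D)P(D)/P(+) = \frac{85}{7078}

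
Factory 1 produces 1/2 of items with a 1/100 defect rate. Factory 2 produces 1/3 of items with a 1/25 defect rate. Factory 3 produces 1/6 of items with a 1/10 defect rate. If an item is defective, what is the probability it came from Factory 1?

Using Bayes' theorem:
P(F1) = 1/2, P(D|F1) = 1/100
P(F2) = 1/3, P(D|F2) = 1/25
P(F3) = 1/6, P(D|F3) = 1/10
P(D) = P(D|F1)P(F1) + P(D|F2)P(F2) + P(D|F3)P(F3)
     = \frac{7}{200}
P(F1|D) = P(D|F1)P(F1) / P(D)
= \frac{1}{7}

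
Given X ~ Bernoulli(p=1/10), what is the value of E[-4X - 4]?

For X ~ Bernoulli(p=1/10):
E[X] = \frac{1}{10}
E[-4X - 4] = -4 × E[X] - 4 = - \frac{22}{5}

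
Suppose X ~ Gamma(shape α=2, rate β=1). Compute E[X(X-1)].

E[X(X-1)] = E[X² - X] = E[X²] - E[X]
E[X] = 2
E[X²] = Var(X) + (E[X])² = 2 + (2)² = 6
E[X(X-1)] = 6 - 2 = 4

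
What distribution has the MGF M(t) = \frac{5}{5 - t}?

The MGF M(t) = \frac{5}{5 - t} is the standard form for the Exponential distribution.
Comparing with the known MGF formula identifies: Exponential(rate λ=5)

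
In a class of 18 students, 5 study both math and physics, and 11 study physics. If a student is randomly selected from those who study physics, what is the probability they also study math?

P(A ∩ B) = 5/18
P(B) = 11/18
P(A|B) = P(A ∩ B) / P(B) = (5/18) / (11/18) = 5/11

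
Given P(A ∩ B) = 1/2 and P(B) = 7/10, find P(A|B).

P(A|B) = P(A ∩ B) / P(B)
= (1/2) / (7/10)
= 5/7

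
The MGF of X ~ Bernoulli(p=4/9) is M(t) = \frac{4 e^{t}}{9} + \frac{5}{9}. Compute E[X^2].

To find E[X^2], compute M^(2)(0):
M^(1)(t) = \frac{4 e^{t}}{9}
M^(2)(t) = \frac{4 e^{t}}{9}
M^(2)(0) = \frac{4}{9}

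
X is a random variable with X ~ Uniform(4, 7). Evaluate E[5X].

For X ~ Uniform(4, 7):
E[X] = \frac{11}{2}
E[5X] = 5 × E[X] + 0 = \frac{55}{2}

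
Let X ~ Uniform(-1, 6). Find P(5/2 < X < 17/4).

P(5/2 < X < 17/4) = ∫_{5/2}^{17/4} f(x) dx
where f(x) = \frac{1}{7}
= \frac{1}{4}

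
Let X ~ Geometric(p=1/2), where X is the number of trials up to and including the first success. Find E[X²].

Using the identity E[X²] = Var(X) + (E[X])²:
E[X] = 2
Var(X) = 2
E[X²] = 2 + (2)²
= 6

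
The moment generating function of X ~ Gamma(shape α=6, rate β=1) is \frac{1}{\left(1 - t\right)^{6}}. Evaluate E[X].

To find E[X], compute M^(1)(0):
M^(1)(t) = \frac{6}{\left(1 - t\right)^{7}}
M^(1)(0) = 6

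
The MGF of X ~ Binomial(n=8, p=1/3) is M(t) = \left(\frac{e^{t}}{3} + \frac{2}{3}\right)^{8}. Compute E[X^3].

To find E[X^3], compute M^(3)(0):
M^(1)(t) = \frac{8 \left(\frac{e^{t}}{3} + \frac{2}{3}\right)^{7} e^{t}}{3}
M^(2)(t) = \frac{8 \left(\frac{e^{t}}{3} + \frac{2}{3}\right)^{7} e^{t}}{3} + \frac{56 \left(\frac{e^{t}}{3} + \frac{2}{3}\right)^{6} e^{2 t}}{9}
M^(3)(t) = \frac{8 \left(\frac{e^{t}}{3} + \frac{2}{3}\right)^{7} e^{t}}{3} + \frac{56 \left(\frac{e^{t}}{3} + \frac{2}{3}\right)^{6} e^{2 t}}{3} + \frac{112 \left(\frac{e^{t}}{3} + \frac{2}{3}\right)^{5} e^{3 t}}{9}
M^(3)(0) = \frac{304}{9}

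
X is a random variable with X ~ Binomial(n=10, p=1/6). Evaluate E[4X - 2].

For X ~ Binomial(n=10, p=1/6):
E[X] = \frac{5}{3}
E[4X - 2] = 4 × E[X] - 2 = \frac{14}{3}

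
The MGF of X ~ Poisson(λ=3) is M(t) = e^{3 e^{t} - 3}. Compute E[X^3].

To find E[X^3], compute M^(3)(0):
M^(1)(t) = 3 e^{t} e^{3 e^{t} - 3}
M^(2)(t) = 9 e^{2 t} e^{3 e^{t} - 3} + 3 e^{t} e^{3 e^{t} - 3}
M^(3)(t) = 27 e^{3 t} e^{3 e^{t} - 3} + 27 e^{2 t} e^{3 e^{t} - 3} + 3 e^{t} e^{3 e^{t} - 3}
M^(3)(0) = 57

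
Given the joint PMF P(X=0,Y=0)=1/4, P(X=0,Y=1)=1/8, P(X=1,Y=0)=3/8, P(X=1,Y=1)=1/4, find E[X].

First find marginal of X:
P(X=0) = 3/8
P(X=1) = 5/8
E[X] = 0 × 3/8 + 1 × 5/8 = 5/8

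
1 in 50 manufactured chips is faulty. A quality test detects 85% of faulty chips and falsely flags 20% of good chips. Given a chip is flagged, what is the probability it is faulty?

Let D = the rare event, + = positive/flagged.
P(D) = 1/50
P(+|D) = 85/100 = 17/20
P(+|D') = 20/100 = 1/5
P(+) = P(+|D)P(D) + P(+|D')P(D')
     = \frac{17}{20} × \frac{1}{50} + \frac{1}{5} × \frac{49}{50}
     = \frac{213}{1000}
P(D|+) = P(+|D)P(D)/P(+) = \frac{17}{213}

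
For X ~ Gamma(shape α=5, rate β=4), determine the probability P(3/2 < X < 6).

P(3/2 < X < 6) = ∫_{3/2}^{6} f(x) dx
where f(x) = \frac{128 x^{4} e^{- 4 x}}{3}
= \frac{-16441 + 115 e^{18}}{e^{24}}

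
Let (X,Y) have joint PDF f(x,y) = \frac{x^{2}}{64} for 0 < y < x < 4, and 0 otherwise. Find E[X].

f_X(x) = ∫_0^x \frac{x^{2}}{64} dy = \frac{x^{3}}{64}
E[X] = ∫_0^4 x × (\frac{x^{3}}{64}) dx = \frac{16}{5}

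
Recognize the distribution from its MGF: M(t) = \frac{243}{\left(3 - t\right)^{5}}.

The MGF M(t) = \frac{243}{\left(3 - t\right)^{5}} is the standard form for the Gamma distribution.
Comparing with the known MGF formula identifies: Gamma(shape α=5, rate β=3)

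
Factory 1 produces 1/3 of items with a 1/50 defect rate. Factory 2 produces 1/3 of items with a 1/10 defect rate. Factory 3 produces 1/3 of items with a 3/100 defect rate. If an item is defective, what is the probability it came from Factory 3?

Using Bayes' theorem:
P(F1) = 1/3, P(D|F1) = 1/50
P(F2) = 1/3, P(D|F2) = 1/10
P(F3) = 1/3, P(D|F3) = 3/100
P(D) = P(D|F1)P(F1) + P(D|F2)P(F2) + P(D|F3)P(F3)
     = \frac{1}{20}
P(F3|D) = P(D|F3)P(F3) / P(D)
= \frac{1}{5}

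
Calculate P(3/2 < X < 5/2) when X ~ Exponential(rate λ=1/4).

P(3/2 < X < 5/2) = ∫_{3/2}^{5/2} f(x) dx
where f(x) = \frac{e^{- \frac{x}{4}}}{4}
= - \frac{1 - e^{\frac{1}{4}}}{e^{\frac{5}{8}}}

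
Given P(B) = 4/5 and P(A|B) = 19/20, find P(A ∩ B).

By definition, P(A|B) = P(A ∩ B) / P(B)
So P(A ∩ B) = P(A|B) × P(B)
= 19/20 × 4/5
= 19/25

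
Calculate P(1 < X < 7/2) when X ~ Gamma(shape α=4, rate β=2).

P(1 < X < 7/2) = ∫_{1}^{7/2} f(x) dx
where f(x) = \frac{8 x^{3} e^{- 2 x}}{3}
= \frac{-269 + 19 e^{5}}{3 e^{7}}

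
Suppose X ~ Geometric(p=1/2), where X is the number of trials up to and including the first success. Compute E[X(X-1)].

E[X(X-1)] = E[X² - X] = E[X²] - E[X]
E[X] = 2
E[X²] = Var(X) + (E[X])² = 2 + (2)² = 6
E[X(X-1)] = 6 - 2 = 4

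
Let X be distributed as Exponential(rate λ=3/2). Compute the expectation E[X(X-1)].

E[X(X-1)] = E[X² - X] = E[X²] - E[X]
E[X] = \frac{2}{3}
E[X²] = Var(X) + (E[X])² = \frac{4}{9} + (\frac{2}{3})² = \frac{8}{9}
E[X(X-1)] = \frac{8}{9} - \frac{2}{3} = \frac{2}{9}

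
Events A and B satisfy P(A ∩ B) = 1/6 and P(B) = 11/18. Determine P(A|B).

P(A|B) = P(A ∩ B) / P(B)
= (1/6) / (11/18)
= 3/11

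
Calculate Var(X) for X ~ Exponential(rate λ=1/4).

For X ~ Exponential(rate λ=1/4):
Var(X) = 16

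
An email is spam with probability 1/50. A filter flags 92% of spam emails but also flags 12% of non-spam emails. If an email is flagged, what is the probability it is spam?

Let D = the rare event, + = positive/flagged.
P(D) = 1/50
P(+|D) = 92/100 = 23/25
P(+|D') = 12/100 = 3/25
P(+) = P(+|D)P(D) + P(+|D')P(D')
     = \frac{23}{25} × \frac{1}{50} + \frac{3}{25} × \frac{49}{50}
     = \frac{17}{125}
P(D|+) = P(+|D)P(D)/P(+) = \frac{23}{170}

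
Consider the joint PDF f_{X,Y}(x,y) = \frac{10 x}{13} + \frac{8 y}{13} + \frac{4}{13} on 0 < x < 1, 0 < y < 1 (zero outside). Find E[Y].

E[Y] = ∫_0^1 ∫_0^1 y × f(x,y) dx dy
= \frac{43}{78}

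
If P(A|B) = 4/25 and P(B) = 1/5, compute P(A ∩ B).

By definition, P(A|B) = P(A ∩ B) / P(B)
So P(A ∩ B) = P(A|B) × P(B)
= 4/25 × 1/5
= 4/125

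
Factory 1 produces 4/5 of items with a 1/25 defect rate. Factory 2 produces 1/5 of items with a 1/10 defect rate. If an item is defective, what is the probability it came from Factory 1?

Using Bayes' theorem:
P(F1) = 4/5, P(D|F1) = 1/25
P(F2) = 1/5, P(D|F2) = 1/10
P(D) = P(D|F1)P(F1) + P(D|F2)P(F2)
     = \frac{13}{250}
P(F1|D) = P(D|F1)P(F1) / P(D)
= \frac{8}{13}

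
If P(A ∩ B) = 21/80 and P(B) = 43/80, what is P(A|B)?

P(A|B) = P(A ∩ B) / P(B)
= (21/80) / (43/80)
= 21/43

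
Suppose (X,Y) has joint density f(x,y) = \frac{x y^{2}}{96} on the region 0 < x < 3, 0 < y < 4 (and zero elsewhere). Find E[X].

f_X(x) = ∫_0^4 \frac{x y^{2}}{96} dy = \frac{2 x}{9}
E[X] = ∫_0^3 x × (\frac{2 x}{9}) dx = 2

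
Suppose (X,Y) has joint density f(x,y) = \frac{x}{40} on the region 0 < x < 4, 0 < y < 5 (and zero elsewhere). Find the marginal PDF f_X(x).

f_X(x) = ∫_0^5 f(x,y) dy
= ∫_0^5 \frac{x}{40} dy
= \frac{x}{8} for 0 < x < 4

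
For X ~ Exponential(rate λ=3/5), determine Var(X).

For X ~ Exponential(rate λ=3/5):
Var(X) = \frac{25}{9}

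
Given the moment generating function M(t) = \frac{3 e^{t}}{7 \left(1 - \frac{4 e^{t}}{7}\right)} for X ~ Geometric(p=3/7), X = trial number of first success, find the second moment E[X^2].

To find E[X^2], compute M^(2)(0):
M^(1)(t) = \frac{3 e^{t}}{7 \left(1 - \frac{4 e^{t}}{7}\right)} + \frac{12 e^{2 t}}{49 \left(1 - \frac{4 e^{t}}{7}\right)^{2}}
M^(2)(t) = \frac{3 e^{t}}{7 \left(1 - \frac{4 e^{t}}{7}\right)} + \frac{36 e^{2 t}}{49 \left(1 - \frac{4 e^{t}}{7}\right)^{2}} + \frac{96 e^{3 t}}{343 \left(1 - \frac{4 e^{t}}{7}\right)^{3}}
M^(2)(0) = \frac{77}{9}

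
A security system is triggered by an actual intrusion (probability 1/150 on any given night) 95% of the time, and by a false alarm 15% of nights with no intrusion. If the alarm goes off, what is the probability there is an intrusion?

Let D = the rare event, + = positive/flagged.
P(D) = 1/150
P(+|D) = 95/100 = 19/20
P(+|D') = 15/100 = 3/20
P(+) = P(+|D)P(D) + P(+|D')P(D')
     = \frac{19}{20} × \frac{1}{150} + \frac{3}{20} × \frac{149}{150}
     = \frac{233}{1500}
P(D|+) = P(+|D)P(D)/P(+) = \frac{19}{466}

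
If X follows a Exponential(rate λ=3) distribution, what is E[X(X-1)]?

E[X(X-1)] = E[X² - X] = E[X²] - E[X]
E[X] = \frac{1}{3}
E[X²] = Var(X) + (E[X])² = \frac{1}{9} + (\frac{1}{3})² = \frac{2}{9}
E[X(X-1)] = \frac{2}{9} - \frac{1}{3} = - \frac{1}{9}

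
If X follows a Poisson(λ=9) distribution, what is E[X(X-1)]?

E[X(X-1)] = E[X² - X] = E[X²] - E[X]
E[X] = 9
E[X²] = Var(X) + (E[X])² = 9 + (9)² = 90
E[X(X-1)] = 90 - 9 = 81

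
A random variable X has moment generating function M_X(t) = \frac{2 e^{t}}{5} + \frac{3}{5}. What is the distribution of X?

The MGF M(t) = \frac{2 e^{t}}{5} + \frac{3}{5} is the standard form for the Bernoulli distribution.
Comparing with the known MGF formula identifies: Bernoulli(p=2/5)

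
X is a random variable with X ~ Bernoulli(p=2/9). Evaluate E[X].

For X ~ Bernoulli(p=2/9), the expected value is:
E[X] = \frac{2}{9}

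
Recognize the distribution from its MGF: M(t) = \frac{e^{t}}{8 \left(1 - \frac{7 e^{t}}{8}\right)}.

The MGF M(t) = \frac{e^{t}}{8 \left(1 - \frac{7 e^{t}}{8}\right)} is the standard form for the Geometric distribution.
Comparing with the known MGF formula identifies: Geometric(p=1/8), X = trial number of first success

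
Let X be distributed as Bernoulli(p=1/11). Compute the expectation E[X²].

Using the identity E[X²] = Var(X) + (E[X])²:
E[X] = \frac{1}{11}
Var(X) = \frac{10}{121}
E[X²] = \frac{10}{121} + (\frac{1}{11})²
= \frac{1}{11}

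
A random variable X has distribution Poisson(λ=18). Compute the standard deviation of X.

For X ~ Poisson(λ=18):
Var(X) = 18
SD(X) = √(Var(X)) = √(18) = 3 \sqrt{2}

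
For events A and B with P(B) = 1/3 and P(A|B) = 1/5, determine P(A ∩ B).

By definition, P(A|B) = P(A ∩ B) / P(B)
So P(A ∩ B) = P(A|B) × P(B)
= 1/5 × 1/3
= 1/15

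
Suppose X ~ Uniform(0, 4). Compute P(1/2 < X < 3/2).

P(1/2 < X < 3/2) = ∫_{1/2}^{3/2} f(x) dx
where f(x) = \frac{1}{4}
= \frac{1}{4}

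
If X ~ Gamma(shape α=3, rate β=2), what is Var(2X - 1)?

For X ~ Gamma(shape α=3, rate β=2):
Var(X) = \frac{3}{4}
Var(2X - 1) = (2)² × Var(X) = 4 × \frac{3}{4} = 3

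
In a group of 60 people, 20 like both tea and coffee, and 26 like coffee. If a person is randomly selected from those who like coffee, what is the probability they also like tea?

P(A ∩ B) = 20/60 = 1/3
P(B) = 26/60 = 13/30
P(A|B) = P(A ∩ B) / P(B) = (1/3) / (13/30) = 10/13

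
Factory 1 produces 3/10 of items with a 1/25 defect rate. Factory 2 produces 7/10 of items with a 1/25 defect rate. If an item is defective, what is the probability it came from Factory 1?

Using Bayes' theorem:
P(F1) = 3/10, P(D|F1) = 1/25
P(F2) = 7/10, P(D|F2) = 1/25
P(D) = P(D|F1)P(F1) + P(D|F2)P(F2)
     = \frac{1}{25}
P(F1|D) = P(D|F1)P(F1) / P(D)
= \frac{3}{10}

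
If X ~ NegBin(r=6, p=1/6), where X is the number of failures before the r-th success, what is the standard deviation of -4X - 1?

For X ~ NegBin(r=6, p=1/6), where X is the number of failures before the r-th success:
Var(X) = 180
SD(X) = √(Var(X)) = √(180) = 6 \sqrt{5}
SD(-4X - 1) = |-4| × SD(X) = 4 × 6 \sqrt{5} = 24 \sqrt{5}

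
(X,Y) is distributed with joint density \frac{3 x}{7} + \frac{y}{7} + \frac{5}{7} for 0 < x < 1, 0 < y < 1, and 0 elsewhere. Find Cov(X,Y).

E[XY] = ∫∫ xy × f(x,y) dx dy = \frac{23}{84}
E[X] = \frac{15}{28}
E[Y] = \frac{43}{84}
Cov(X,Y) = E[XY] - E[X]E[Y] = - \frac{1}{2352}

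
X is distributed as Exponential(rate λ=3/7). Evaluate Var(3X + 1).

For X ~ Exponential(rate λ=3/7):
Var(X) = \frac{49}{9}
Var(3X + 1) = (3)² × Var(X) = 9 × \frac{49}{9} = 49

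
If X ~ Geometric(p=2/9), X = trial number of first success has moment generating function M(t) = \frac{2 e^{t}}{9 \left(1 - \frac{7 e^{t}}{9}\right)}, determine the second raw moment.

To find E[X^2], compute M^(2)(0):
M^(1)(t) = \frac{2 e^{t}}{9 \left(1 - \frac{7 e^{t}}{9}\right)} + \frac{14 e^{2 t}}{81 \left(1 - \frac{7 e^{t}}{9}\right)^{2}}
M^(2)(t) = \frac{2 e^{t}}{9 \left(1 - \frac{7 e^{t}}{9}\right)} + \frac{14 e^{2 t}}{27 \left(1 - \frac{7 e^{t}}{9}\right)^{2}} + \frac{196 e^{3 t}}{729 \left(1 - \frac{7 e^{t}}{9}\right)^{3}}
M^(2)(0) = 36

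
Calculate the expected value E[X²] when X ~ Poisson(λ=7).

Using the identity E[X²] = Var(X) + (E[X])²:
E[X] = 7
Var(X) = 7
E[X²] = 7 + (7)²
= 56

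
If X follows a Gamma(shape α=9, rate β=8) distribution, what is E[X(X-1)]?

E[X(X-1)] = E[X² - X] = E[X²] - E[X]
E[X] = \frac{9}{8}
E[X²] = Var(X) + (E[X])² = \frac{9}{64} + (\frac{9}{8})² = \frac{45}{32}
E[X(X-1)] = \frac{45}{32} - \frac{9}{8} = \frac{9}{32}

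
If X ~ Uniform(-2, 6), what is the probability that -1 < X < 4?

P(-1 < X < 4) = ∫_{-1}^{4} f(x) dx
where f(x) = \frac{1}{8}
= \frac{5}{8}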